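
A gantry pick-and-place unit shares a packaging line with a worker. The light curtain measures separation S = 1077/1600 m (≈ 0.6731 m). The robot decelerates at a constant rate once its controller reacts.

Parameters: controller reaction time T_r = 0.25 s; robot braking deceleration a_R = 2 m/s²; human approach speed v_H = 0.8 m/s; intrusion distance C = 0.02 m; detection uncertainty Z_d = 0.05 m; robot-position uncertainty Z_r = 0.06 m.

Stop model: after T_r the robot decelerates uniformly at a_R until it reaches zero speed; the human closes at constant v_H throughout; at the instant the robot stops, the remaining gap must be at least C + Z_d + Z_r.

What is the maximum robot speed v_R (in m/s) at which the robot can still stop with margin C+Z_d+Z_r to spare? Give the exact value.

v_R_max = 9/20 m/s = 0.4500 m/s

at the boundary: (1/4)·v² + (13/20)·v + (-549/1600) = 0
  disc = (13/20)² − 4·(1/4)·(-549/1600) = 49/64 ; √disc = 7/8
  v_R = (−(13/20) + 7/8) / (2·(1/4)) = 9/20 m/s
check:
braking lasts T_s = (9/20)/2 = 0.2250 s
reaction-phase robot travel = 0.4500·0.2500 = 0.1125 m
braking distance = 0.4500²/(2·2.0000) = 0.0506 m
person approaches 0.8000·(0.2500+0.2250) = 0.3800 m
C+Z_d+Z_r = 0.0200+0.0500+0.0600 = 0.1300 m
sum ≈ 0.1125+0.0506+0.3800+0.1300 ≈ 0.6731 m = S ✓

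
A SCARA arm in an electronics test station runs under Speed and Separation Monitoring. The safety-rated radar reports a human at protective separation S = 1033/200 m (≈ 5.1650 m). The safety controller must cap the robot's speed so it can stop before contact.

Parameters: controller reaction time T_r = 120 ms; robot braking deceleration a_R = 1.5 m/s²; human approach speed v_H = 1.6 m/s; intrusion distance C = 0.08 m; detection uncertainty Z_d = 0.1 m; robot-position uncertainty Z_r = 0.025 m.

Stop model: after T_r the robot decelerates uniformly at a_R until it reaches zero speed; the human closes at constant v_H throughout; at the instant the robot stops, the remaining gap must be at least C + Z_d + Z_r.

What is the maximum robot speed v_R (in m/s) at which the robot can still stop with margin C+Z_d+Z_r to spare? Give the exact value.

quadratic (1/3)·v² + (89/75)·v + (-596/125) = 0
  disc = (89/75)² − 4·(1/3)·(-596/125) = 43681/5625 ; √disc = 209/75
  v_R = (−(89/75) + 209/75) / (2·(1/3)) = 12/5 m/s
check:
T_s = v_R/a_R = (12/5)/(3/2) = 1.6000 s
robot covers v_R·T_r = 2.4000·0.1200 = 0.2880 m before braking
robot under decel: 2.4000²/(2·1.5000) = 1.9200 m
human closes 1.6000·1.7200 = 2.7520 m
C+Z_d+Z_r = 0.0800+0.1000+0.0250 = 0.2050 m
sum ≈ 0.2880+1.9200+2.7520+0.2050 ≈ 5.1650 m = S ✓

v_R_max = 12/5 m/s = 2.4000 m/s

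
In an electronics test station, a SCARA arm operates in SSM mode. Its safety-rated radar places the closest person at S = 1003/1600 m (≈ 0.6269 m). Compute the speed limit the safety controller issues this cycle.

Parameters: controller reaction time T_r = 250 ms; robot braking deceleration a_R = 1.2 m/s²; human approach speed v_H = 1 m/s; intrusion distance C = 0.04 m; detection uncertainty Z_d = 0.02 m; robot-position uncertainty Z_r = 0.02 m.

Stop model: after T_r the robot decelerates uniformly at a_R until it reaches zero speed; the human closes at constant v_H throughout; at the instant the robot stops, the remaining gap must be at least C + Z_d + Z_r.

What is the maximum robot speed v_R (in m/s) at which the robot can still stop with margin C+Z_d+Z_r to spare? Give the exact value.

v_R_max = 1/4 m/s = 0.2500 m/s

quadratic (5/12)·v² + (13/12)·v + (-19/64) = 0
  disc = (13/12)² − 4·(5/12)·(-19/64) = 961/576 ; √disc = 31/24
  v_R = (−(13/12) + 31/24) / (2·(5/12)) = 1/4 m/s
check:
braking lasts T_s = (1/4)/(6/5) = 0.2083 s
robot in T_r: 0.2500·0.2500 = 0.0625 m
braking distance = 0.2500²/(2·1.2000) = 0.0260 m
human closes 1.0000·0.4583 = 0.4583 m
margins: 0.0400+0.0200+0.0200 = 0.0800 m
sum ≈ 0.0625+0.0260+0.4583+0.0800 ≈ 0.6269 m = S ✓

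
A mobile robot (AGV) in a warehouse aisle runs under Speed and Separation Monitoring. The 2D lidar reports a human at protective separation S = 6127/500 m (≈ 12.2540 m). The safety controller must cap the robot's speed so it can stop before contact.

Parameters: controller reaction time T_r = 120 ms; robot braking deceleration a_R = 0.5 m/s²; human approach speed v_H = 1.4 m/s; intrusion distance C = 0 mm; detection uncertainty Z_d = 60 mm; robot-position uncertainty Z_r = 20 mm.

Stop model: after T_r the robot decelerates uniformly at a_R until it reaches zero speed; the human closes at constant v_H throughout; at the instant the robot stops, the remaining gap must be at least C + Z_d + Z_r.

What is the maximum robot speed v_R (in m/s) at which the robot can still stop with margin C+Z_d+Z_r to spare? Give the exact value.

quadratic (1)·v² + (73/25)·v + (-6003/500) = 0
  disc = (73/25)² − 4·(1)·(-6003/500) = 35344/625 ; √disc = 188/25
  v_R = (−(73/25) + 188/25) / (2·(1)) = 23/10 m/s
check:
T_s = v_R/a_R = (23/10)/(1/2) = 4.6000 s
reaction-phase robot travel = 2.3000·0.1200 = 0.2760 m
braking distance = 2.3000²/(2·0.5000) = 5.2900 m
person approaches 1.4000·(0.1200+4.6000) = 6.6080 m
margins: 0.0000+0.0600+0.0200 = 0.0800 m
sum ≈ 0.2760+5.2900+6.6080+0.0800 ≈ 12.2540 m = S ✓

v_R_max = 23/10 m/s = 2.3000 m/s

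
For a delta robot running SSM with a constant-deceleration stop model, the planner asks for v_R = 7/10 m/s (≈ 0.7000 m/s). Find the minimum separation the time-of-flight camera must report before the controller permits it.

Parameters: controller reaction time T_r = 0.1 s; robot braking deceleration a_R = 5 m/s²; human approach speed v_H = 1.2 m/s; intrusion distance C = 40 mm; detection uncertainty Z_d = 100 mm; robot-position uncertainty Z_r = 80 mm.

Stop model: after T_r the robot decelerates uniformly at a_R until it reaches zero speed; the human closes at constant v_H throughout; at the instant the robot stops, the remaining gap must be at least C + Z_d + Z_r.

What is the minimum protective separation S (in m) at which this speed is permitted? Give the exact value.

braking lasts T_s = (7/10)/5 = 0.1400 s
robot in T_r: 0.7000·0.1000 = 0.0700 m
braking distance = 0.7000²/(2·5.0000) = 0.0490 m
human closes 1.2000·0.2400 = 0.2880 m
C+Z_d+Z_r = 0.0400+0.1000+0.0800 = 0.2200 m
S_min ≈ 0.0700+0.0490+0.2880+0.2200  ⇒  S_min = 627/1000 m

S_min = 627/1000 m = 0.6270 m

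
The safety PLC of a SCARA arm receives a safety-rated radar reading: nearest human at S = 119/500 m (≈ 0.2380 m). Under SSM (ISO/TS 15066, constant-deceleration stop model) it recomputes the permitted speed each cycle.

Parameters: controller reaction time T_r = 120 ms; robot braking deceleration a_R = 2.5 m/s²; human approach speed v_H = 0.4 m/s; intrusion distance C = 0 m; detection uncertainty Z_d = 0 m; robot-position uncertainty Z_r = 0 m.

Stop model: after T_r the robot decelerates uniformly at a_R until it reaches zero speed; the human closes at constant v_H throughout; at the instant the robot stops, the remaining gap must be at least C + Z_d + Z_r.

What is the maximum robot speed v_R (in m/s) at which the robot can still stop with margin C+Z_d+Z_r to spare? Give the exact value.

collect terms ⇒ (1/5)·v_R² + (7/25)·v_R + (-19/100) = 0
  disc = (7/25)² − 4·(1/5)·(-19/100) = 144/625 ; √disc = 12/25
  v_R = (−(7/25) + 12/25) / (2·(1/5)) = 1/2 m/s
check:
T_s = v_R/a_R = (1/2)/(5/2) = 0.2000 s
reaction-phase robot travel = 0.5000·0.1200 = 0.0600 m
robot covers 0.5000·0.2000 − ½·2.5000·0.2000² = 0.0500 m while stopping
human closes 0.4000·0.3200 = 0.1280 m
residual clearance needed = 0.0000+0.0000+0.0000 = 0.0000 m
sum ≈ 0.0600+0.0500+0.1280+0.0000 ≈ 0.2380 m = S ✓

v_R_max = 1/2 m/s = 0.5000 m/s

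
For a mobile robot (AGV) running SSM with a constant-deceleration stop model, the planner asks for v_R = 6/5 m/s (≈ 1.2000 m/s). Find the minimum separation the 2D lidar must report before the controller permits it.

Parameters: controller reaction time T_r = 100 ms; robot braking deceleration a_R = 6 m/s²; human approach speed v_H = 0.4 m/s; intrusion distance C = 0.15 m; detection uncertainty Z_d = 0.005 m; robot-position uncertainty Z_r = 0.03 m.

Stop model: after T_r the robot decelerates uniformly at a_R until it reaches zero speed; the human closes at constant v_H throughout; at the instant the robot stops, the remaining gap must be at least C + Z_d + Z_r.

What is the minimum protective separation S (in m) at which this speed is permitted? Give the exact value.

stop time T_s = (6/5)/6 = 0.2000 s
robot in T_r: 1.2000·0.1000 = 0.1200 m
braking distance = 1.2000²/(2·6.0000) = 0.1200 m
person approaches 0.4000·(0.1000+0.2000) = 0.1200 m
residual clearance needed = 0.1500+0.0050+0.0300 = 0.1850 m
S_min ≈ 0.1200+0.1200+0.1200+0.1850  ⇒  S_min = 109/200 m

S_min = 109/200 m = 0.5450 m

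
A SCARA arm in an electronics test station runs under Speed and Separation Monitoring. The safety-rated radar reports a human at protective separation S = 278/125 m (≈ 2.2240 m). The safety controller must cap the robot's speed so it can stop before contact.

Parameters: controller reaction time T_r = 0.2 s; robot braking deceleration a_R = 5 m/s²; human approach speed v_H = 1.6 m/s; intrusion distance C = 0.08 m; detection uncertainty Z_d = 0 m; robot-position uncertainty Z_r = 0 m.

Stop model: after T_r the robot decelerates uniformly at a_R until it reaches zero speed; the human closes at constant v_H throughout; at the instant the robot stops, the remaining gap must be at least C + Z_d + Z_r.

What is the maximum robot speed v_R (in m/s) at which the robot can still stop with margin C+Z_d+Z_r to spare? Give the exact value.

v_R_max = 12/5 m/s = 2.4000 m/s

quadratic (1/10)·v² + (13/25)·v + (-228/125) = 0
  disc = (13/25)² − 4·(1/10)·(-228/125) = 1 ; √disc = 1
  v_R = (−(13/25) + 1) / (2·(1/10)) = 12/5 m/s
check:
stop time T_s = (12/5)/5 = 0.4800 s
robot in T_r: 2.4000·0.2000 = 0.4800 m
robot covers 2.4000·0.4800 − ½·5.0000·0.4800² = 0.5760 m while stopping
human over T_r+T_s: 1.6000·(0.2000+0.4800) = 1.0880 m
C+Z_d+Z_r = 0.0800+0.0000+0.0000 = 0.0800 m
sum ≈ 0.4800+0.5760+1.0880+0.0800 ≈ 2.2240 m = S ✓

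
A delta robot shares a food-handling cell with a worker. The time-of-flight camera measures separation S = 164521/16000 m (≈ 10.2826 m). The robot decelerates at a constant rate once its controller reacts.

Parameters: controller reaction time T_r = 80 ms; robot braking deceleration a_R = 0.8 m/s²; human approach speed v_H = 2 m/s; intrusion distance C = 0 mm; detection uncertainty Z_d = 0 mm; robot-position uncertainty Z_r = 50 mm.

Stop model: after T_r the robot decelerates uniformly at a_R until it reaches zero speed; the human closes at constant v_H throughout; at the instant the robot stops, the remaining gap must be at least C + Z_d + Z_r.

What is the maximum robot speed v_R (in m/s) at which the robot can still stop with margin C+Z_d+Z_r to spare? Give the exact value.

at the boundary: (5/8)·v² + (129/50)·v + (-161161/16000) = 0
  disc = (129/50)² − 4·(5/8)·(-161161/16000) = 5094049/160000 ; √disc = 2257/400
  v_R = (−(129/50) + 2257/400) / (2·(5/8)) = 49/20 m/s
check:
T_s = v_R/a_R = (49/20)/(4/5) = 3.0625 s
robot in T_r: 2.4500·0.0800 = 0.1960 m
braking distance = 2.4500²/(2·0.8000) = 3.7516 m
human closes 2.0000·3.1425 = 6.2850 m
C+Z_d+Z_r = 0.0000+0.0000+0.0500 = 0.0500 m
sum ≈ 0.1960+3.7516+6.2850+0.0500 ≈ 10.2826 m = S ✓

v_R_max = 49/20 m/s = 2.4500 m/s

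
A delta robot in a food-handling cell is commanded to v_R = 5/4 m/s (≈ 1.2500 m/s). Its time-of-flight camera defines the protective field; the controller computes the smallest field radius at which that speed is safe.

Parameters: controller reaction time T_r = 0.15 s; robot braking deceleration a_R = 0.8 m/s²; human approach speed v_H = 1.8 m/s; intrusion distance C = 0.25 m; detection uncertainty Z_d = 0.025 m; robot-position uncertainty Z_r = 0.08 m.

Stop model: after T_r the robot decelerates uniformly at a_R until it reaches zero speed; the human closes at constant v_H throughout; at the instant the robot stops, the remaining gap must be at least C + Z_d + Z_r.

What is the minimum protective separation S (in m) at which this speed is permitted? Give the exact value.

stop time T_s = (5/4)/(4/5) = 1.5625 s
robot covers v_R·T_r = 1.2500·0.1500 = 0.1875 m before braking
robot covers 1.2500·1.5625 − ½·0.8000·1.5625² = 0.9766 m while stopping
human closes 1.8000·1.7125 = 3.0825 m
C+Z_d+Z_r = 0.2500+0.0250+0.0800 = 0.3550 m
S_min ≈ 0.1875+0.9766+3.0825+0.3550  ⇒  S_min = 589/128 m

S_min = 589/128 m = 4.6016 m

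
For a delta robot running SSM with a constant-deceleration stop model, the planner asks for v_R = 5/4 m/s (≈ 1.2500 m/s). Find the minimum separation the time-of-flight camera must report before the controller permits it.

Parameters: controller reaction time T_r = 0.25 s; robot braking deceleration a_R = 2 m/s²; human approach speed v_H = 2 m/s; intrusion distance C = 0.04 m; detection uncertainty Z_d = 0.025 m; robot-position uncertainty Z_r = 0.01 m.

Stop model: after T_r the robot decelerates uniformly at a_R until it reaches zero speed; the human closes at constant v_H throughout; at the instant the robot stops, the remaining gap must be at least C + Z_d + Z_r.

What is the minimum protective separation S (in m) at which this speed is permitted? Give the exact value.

T_s = v_R/a_R = (5/4)/2 = 0.6250 s
robot covers v_R·T_r = 1.2500·0.2500 = 0.3125 m before braking
braking distance = 1.2500²/(2·2.0000) = 0.3906 m
human closes 2.0000·0.8750 = 1.7500 m
C+Z_d+Z_r = 0.0400+0.0250+0.0100 = 0.0750 m
S_min ≈ 0.3125+0.3906+1.7500+0.0750  ⇒  S_min = 809/320 m

S_min = 809/320 m = 2.5281 m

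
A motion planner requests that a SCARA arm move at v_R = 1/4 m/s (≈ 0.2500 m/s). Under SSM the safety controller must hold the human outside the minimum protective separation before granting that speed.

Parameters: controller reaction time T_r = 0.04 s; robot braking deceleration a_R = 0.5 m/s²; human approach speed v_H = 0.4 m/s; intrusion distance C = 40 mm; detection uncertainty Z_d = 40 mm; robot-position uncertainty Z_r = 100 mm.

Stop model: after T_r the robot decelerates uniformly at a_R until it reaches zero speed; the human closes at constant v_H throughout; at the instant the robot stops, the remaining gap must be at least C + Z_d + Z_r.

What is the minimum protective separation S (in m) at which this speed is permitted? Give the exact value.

braking lasts T_s = (1/4)/(1/2) = 0.5000 s
robot covers v_R·T_r = 0.2500·0.0400 = 0.0100 m before braking
braking distance = 0.2500²/(2·0.5000) = 0.0625 m
person approaches 0.4000·(0.0400+0.5000) = 0.2160 m
C+Z_d+Z_r = 0.0400+0.0400+0.1000 = 0.1800 m
S_min ≈ 0.0100+0.0625+0.2160+0.1800  ⇒  S_min = 937/2000 m

S_min = 937/2000 m = 0.4685 m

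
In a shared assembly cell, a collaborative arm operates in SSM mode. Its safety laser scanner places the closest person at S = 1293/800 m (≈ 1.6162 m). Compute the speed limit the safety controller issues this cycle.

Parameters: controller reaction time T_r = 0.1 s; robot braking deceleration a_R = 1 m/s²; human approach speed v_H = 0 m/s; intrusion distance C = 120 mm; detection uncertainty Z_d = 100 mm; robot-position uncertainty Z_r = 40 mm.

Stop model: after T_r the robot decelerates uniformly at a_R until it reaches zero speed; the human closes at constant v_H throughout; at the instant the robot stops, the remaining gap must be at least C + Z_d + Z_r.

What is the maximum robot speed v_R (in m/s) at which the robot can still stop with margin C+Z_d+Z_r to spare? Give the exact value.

at the boundary: (1/2)·v² + (1/10)·v + (-217/160) = 0
  disc = (1/10)² − 4·(1/2)·(-217/160) = 1089/400 ; √disc = 33/20
  v_R = (−(1/10) + 33/20) / (2·(1/2)) = 31/20 m/s
check:
braking lasts T_s = (31/20)/1 = 1.5500 s
robot in T_r: 1.5500·0.1000 = 0.1550 m
braking distance = 1.5500²/(2·1.0000) = 1.2012 m
person approaches 0.0000·(0.1000+1.5500) = 0.0000 m
residual clearance needed = 0.1200+0.1000+0.0400 = 0.2600 m
sum ≈ 0.1550+1.2012+0.0000+0.2600 ≈ 1.6162 m = S ✓

v_R_max = 31/20 m/s = 1.5500 m/s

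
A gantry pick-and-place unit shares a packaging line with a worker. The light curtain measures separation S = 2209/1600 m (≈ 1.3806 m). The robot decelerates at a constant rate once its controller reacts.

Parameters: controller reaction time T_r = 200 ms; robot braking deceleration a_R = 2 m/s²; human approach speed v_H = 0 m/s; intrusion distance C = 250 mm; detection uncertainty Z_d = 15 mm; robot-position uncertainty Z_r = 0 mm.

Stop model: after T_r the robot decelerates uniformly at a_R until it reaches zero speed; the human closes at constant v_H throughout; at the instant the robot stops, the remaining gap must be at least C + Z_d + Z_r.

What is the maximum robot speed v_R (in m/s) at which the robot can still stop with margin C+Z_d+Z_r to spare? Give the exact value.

v_R_max = 7/4 m/s = 1.7500 m/s

at the boundary: (1/4)·v² + (1/5)·v + (-357/320) = 0
  disc = (1/5)² − 4·(1/4)·(-357/320) = 1849/1600 ; √disc = 43/40
  v_R = (−(1/5) + 43/40) / (2·(1/4)) = 7/4 m/s
check:
stop time T_s = (7/4)/2 = 0.8750 s
robot covers v_R·T_r = 1.7500·0.2000 = 0.3500 m before braking
braking distance = 1.7500²/(2·2.0000) = 0.7656 m
human over T_r+T_s: 0.0000·(0.2000+0.8750) = 0.0000 m
C+Z_d+Z_r = 0.2500+0.0150+0.0000 = 0.2650 m
sum ≈ 0.3500+0.7656+0.0000+0.2650 ≈ 1.3806 m = S ✓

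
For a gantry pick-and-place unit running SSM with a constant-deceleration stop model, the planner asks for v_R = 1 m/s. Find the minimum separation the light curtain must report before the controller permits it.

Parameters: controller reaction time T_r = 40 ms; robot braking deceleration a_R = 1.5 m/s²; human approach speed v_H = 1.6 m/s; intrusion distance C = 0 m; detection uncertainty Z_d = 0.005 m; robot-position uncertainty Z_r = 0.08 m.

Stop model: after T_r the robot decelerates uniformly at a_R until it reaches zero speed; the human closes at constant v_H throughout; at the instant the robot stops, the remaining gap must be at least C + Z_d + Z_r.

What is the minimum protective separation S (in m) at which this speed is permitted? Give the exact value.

S_min = 1589/1000 m = 1.5890 m

T_s = v_R/a_R = 1/(3/2) = 0.6667 s
robot in T_r: 1.0000·0.0400 = 0.0400 m
robot under decel: 1.0000²/(2·1.5000) = 0.3333 m
human closes 1.6000·0.7067 = 1.1307 m
margins: 0.0000+0.0050+0.0800 = 0.0850 m
S_min ≈ 0.0400+0.3333+1.1307+0.0850  ⇒  S_min = 1589/1000 m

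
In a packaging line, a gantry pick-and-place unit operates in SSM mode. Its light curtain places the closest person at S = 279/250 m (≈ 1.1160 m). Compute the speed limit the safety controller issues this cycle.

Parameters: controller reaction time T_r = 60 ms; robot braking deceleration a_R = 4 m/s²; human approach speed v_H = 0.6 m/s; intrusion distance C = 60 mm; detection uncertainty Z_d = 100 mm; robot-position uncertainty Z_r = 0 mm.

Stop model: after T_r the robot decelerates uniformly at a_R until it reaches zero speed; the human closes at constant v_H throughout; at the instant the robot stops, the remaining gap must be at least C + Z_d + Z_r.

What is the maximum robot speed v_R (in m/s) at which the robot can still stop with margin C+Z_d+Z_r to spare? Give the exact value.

v_R_max = 2 m/s = 2.0000 m/s

quadratic (1/8)·v² + (21/100)·v + (-23/25) = 0
  disc = (21/100)² − 4·(1/8)·(-23/25) = 5041/10000 ; √disc = 71/100
  v_R = (−(21/100) + 71/100) / (2·(1/8)) = 2 m/s
check:
T_s = v_R/a_R = 2/4 = 0.5000 s
robot in T_r: 2.0000·0.0600 = 0.1200 m
robot covers 2.0000·0.5000 − ½·4.0000·0.5000² = 0.5000 m while stopping
human over T_r+T_s: 0.6000·(0.0600+0.5000) = 0.3360 m
residual clearance needed = 0.0600+0.1000+0.0000 = 0.1600 m
sum ≈ 0.1200+0.5000+0.3360+0.1600 ≈ 1.1160 m = S ✓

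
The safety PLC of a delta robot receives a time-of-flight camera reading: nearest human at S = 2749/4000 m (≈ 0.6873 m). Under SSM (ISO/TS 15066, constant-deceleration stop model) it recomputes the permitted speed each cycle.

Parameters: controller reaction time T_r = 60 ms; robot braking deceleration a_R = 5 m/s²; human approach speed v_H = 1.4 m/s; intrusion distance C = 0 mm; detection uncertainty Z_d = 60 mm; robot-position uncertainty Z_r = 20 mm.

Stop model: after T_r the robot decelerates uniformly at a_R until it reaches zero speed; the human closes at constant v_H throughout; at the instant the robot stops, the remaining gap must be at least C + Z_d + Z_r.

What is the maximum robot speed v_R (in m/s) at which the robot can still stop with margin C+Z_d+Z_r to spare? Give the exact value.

v_R_max = 23/20 m/s = 1.1500 m/s

at the boundary: (1/10)·v² + (17/50)·v + (-2093/4000) = 0
  disc = (17/50)² − 4·(1/10)·(-2093/4000) = 3249/10000 ; √disc = 57/100
  v_R = (−(17/50) + 57/100) / (2·(1/10)) = 23/20 m/s
check:
braking lasts T_s = (23/20)/5 = 0.2300 s
reaction-phase robot travel = 1.1500·0.0600 = 0.0690 m
braking distance = 1.1500²/(2·5.0000) = 0.1323 m
human closes 1.4000·0.2900 = 0.4060 m
margins: 0.0000+0.0600+0.0200 = 0.0800 m
sum ≈ 0.0690+0.1323+0.4060+0.0800 ≈ 0.6873 m = S ✓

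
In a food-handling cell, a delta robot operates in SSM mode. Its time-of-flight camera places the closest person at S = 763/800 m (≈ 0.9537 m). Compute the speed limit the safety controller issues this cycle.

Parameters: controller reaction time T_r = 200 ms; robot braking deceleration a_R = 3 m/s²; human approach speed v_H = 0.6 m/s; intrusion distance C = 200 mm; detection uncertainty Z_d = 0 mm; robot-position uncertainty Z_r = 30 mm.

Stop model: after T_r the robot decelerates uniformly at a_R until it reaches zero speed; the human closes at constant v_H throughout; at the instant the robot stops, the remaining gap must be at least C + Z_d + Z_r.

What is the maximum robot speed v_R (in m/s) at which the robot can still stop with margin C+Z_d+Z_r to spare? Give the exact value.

v_R_max = 21/20 m/s = 1.0500 m/s

quadratic (1/6)·v² + (2/5)·v + (-483/800) = 0
  disc = (2/5)² − 4·(1/6)·(-483/800) = 9/16 ; √disc = 3/4
  v_R = (−(2/5) + 3/4) / (2·(1/6)) = 21/20 m/s
check:
T_s = v_R/a_R = (21/20)/3 = 0.3500 s
reaction-phase robot travel = 1.0500·0.2000 = 0.2100 m
robot covers 1.0500·0.3500 − ½·3.0000·0.3500² = 0.1837 m while stopping
human closes 0.6000·0.5500 = 0.3300 m
margins: 0.2000+0.0000+0.0300 = 0.2300 m
sum ≈ 0.2100+0.1837+0.3300+0.2300 ≈ 0.9537 m = S ✓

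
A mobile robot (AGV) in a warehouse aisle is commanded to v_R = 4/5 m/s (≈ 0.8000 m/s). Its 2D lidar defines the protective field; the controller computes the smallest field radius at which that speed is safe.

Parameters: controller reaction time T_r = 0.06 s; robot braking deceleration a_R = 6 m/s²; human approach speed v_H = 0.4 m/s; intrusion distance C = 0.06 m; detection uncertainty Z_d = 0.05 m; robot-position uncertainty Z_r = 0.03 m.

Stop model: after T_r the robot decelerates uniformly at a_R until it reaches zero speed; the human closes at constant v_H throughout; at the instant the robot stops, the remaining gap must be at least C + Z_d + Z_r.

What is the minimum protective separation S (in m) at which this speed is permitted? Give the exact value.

stop time T_s = (4/5)/6 = 0.1333 s
robot in T_r: 0.8000·0.0600 = 0.0480 m
robot covers 0.8000·0.1333 − ½·6.0000·0.1333² = 0.0533 m while stopping
human closes 0.4000·0.1933 = 0.0773 m
residual clearance needed = 0.0600+0.0500+0.0300 = 0.1400 m
S_min ≈ 0.0480+0.0533+0.0773+0.1400  ⇒  S_min = 239/750 m

S_min = 239/750 m = 0.3187 m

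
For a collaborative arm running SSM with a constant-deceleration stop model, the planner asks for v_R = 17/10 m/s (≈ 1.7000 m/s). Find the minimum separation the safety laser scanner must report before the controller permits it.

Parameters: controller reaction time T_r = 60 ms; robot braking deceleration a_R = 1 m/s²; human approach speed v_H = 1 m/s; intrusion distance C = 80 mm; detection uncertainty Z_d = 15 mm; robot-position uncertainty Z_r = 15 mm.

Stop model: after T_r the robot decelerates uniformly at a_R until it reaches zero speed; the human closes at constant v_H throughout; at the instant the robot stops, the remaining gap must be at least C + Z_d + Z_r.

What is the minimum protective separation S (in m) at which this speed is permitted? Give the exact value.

S_min = 3417/1000 m = 3.4170 m

T_s = v_R/a_R = (17/10)/1 = 1.7000 s
robot in T_r: 1.7000·0.0600 = 0.1020 m
robot covers 1.7000·1.7000 − ½·1.0000·1.7000² = 1.4450 m while stopping
human closes 1.0000·1.7600 = 1.7600 m
C+Z_d+Z_r = 0.0800+0.0150+0.0150 = 0.1100 m
S_min ≈ 0.1020+1.4450+1.7600+0.1100  ⇒  S_min = 3417/1000 m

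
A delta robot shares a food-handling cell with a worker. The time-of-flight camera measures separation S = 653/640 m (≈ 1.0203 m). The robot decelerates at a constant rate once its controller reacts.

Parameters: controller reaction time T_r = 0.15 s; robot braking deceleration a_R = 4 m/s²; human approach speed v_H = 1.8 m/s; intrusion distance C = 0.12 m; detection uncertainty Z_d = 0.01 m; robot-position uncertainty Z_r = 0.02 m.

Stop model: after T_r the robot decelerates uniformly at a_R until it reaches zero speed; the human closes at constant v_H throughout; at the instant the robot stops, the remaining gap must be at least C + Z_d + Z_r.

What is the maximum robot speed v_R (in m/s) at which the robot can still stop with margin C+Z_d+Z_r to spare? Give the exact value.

collect terms ⇒ (1/8)·v_R² + (3/5)·v_R + (-1921/3200) = 0
  disc = (3/5)² − 4·(1/8)·(-1921/3200) = 169/256 ; √disc = 13/16
  v_R = (−(3/5) + 13/16) / (2·(1/8)) = 17/20 m/s
check:
braking lasts T_s = (17/20)/4 = 0.2125 s
robot in T_r: 0.8500·0.1500 = 0.1275 m
braking distance = 0.8500²/(2·4.0000) = 0.0903 m
human closes 1.8000·0.3625 = 0.6525 m
margins: 0.1200+0.0100+0.0200 = 0.1500 m
sum ≈ 0.1275+0.0903+0.6525+0.1500 ≈ 1.0203 m = S ✓

v_R_max = 17/20 m/s = 0.8500 m/s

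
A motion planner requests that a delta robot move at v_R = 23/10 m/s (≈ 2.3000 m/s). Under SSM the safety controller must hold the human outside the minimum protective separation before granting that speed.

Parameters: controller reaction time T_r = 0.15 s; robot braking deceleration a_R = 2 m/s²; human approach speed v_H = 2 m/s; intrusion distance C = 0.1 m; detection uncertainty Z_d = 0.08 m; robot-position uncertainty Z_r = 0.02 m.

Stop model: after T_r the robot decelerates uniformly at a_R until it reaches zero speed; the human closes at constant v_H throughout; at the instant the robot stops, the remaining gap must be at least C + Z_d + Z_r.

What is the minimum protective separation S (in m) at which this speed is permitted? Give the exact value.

T_s = v_R/a_R = (23/10)/2 = 1.1500 s
robot covers v_R·T_r = 2.3000·0.1500 = 0.3450 m before braking
robot under decel: 2.3000²/(2·2.0000) = 1.3225 m
human over T_r+T_s: 2.0000·(0.1500+1.1500) = 2.6000 m
margins: 0.1000+0.0800+0.0200 = 0.2000 m
S_min ≈ 0.3450+1.3225+2.6000+0.2000  ⇒  S_min = 1787/400 m

S_min = 1787/400 m = 4.4675 m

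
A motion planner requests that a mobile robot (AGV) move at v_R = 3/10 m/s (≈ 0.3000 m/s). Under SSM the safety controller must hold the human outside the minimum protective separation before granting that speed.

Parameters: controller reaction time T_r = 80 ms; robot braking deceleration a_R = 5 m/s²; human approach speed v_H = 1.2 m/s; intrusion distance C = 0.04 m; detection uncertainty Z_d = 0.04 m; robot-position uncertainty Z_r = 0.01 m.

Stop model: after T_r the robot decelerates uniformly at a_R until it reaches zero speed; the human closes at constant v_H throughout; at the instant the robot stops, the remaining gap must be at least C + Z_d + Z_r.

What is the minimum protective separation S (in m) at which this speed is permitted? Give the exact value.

S_min = 291/1000 m = 0.2910 m

stop time T_s = (3/10)/5 = 0.0600 s
robot in T_r: 0.3000·0.0800 = 0.0240 m
braking distance = 0.3000²/(2·5.0000) = 0.0090 m
person approaches 1.2000·(0.0800+0.0600) = 0.1680 m
margins: 0.0400+0.0400+0.0100 = 0.0900 m
S_min ≈ 0.0240+0.0090+0.1680+0.0900  ⇒  S_min = 291/1000 m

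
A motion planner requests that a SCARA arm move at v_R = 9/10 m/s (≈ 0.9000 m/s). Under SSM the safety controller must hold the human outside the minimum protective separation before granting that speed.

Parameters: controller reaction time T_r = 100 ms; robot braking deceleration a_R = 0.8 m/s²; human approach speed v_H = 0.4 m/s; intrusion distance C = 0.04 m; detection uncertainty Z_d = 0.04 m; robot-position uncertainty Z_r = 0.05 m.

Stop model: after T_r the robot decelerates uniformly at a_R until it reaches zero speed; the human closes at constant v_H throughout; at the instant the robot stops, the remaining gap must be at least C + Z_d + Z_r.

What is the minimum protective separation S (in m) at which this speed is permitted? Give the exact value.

T_s = v_R/a_R = (9/10)/(4/5) = 1.1250 s
reaction-phase robot travel = 0.9000·0.1000 = 0.0900 m
robot under decel: 0.9000²/(2·0.8000) = 0.5062 m
human closes 0.4000·1.2250 = 0.4900 m
residual clearance needed = 0.0400+0.0400+0.0500 = 0.1300 m
S_min ≈ 0.0900+0.5062+0.4900+0.1300  ⇒  S_min = 973/800 m

S_min = 973/800 m = 1.2163 m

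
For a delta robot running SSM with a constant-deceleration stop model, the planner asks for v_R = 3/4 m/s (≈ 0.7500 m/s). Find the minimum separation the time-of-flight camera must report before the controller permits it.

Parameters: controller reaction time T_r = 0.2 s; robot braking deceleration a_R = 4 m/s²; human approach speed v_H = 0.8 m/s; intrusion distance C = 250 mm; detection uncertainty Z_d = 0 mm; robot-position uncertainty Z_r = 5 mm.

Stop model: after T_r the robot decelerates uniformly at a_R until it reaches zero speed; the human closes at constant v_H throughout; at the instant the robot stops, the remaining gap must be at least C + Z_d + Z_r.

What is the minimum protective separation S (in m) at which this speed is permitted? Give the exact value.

braking lasts T_s = (3/4)/4 = 0.1875 s
reaction-phase robot travel = 0.7500·0.2000 = 0.1500 m
braking distance = 0.7500²/(2·4.0000) = 0.0703 m
person approaches 0.8000·(0.2000+0.1875) = 0.3100 m
C+Z_d+Z_r = 0.2500+0.0000+0.0050 = 0.2550 m
S_min ≈ 0.1500+0.0703+0.3100+0.2550  ⇒  S_min = 2513/3200 m

S_min = 2513/3200 m = 0.7853 m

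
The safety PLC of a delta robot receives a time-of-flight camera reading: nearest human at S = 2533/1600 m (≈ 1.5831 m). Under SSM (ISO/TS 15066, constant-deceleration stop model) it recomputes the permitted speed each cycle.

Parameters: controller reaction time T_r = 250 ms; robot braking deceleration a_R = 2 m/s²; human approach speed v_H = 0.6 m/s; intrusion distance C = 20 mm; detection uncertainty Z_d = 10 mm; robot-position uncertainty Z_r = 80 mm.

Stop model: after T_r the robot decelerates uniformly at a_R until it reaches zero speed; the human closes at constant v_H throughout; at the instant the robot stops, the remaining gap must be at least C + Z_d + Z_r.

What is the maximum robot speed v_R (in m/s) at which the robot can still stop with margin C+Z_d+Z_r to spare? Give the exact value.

collect terms ⇒ (1/4)·v_R² + (11/20)·v_R + (-2117/1600) = 0
  disc = (11/20)² − 4·(1/4)·(-2117/1600) = 2601/1600 ; √disc = 51/40
  v_R = (−(11/20) + 51/40) / (2·(1/4)) = 29/20 m/s
check:
braking lasts T_s = (29/20)/2 = 0.7250 s
robot in T_r: 1.4500·0.2500 = 0.3625 m
robot under decel: 1.4500²/(2·2.0000) = 0.5256 m
human closes 0.6000·0.9750 = 0.5850 m
residual clearance needed = 0.0200+0.0100+0.0800 = 0.1100 m
sum ≈ 0.3625+0.5256+0.5850+0.1100 ≈ 1.5831 m = S ✓

v_R_max = 29/20 m/s = 1.4500 m/s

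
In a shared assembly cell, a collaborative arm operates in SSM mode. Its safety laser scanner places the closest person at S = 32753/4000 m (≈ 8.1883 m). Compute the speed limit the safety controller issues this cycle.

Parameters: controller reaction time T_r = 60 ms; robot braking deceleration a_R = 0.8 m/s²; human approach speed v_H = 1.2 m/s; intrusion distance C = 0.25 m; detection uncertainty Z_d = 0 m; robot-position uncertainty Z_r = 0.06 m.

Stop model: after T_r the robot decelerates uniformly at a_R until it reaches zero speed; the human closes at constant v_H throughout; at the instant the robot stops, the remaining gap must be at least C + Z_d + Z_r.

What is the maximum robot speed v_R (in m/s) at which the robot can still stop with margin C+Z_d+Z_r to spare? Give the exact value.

at the boundary: (5/8)·v² + (39/25)·v + (-1249/160) = 0
  disc = (39/25)² − 4·(5/8)·(-1249/160) = 877969/40000 ; √disc = 937/200
  v_R = (−(39/25) + 937/200) / (2·(5/8)) = 5/2 m/s
check:
T_s = v_R/a_R = (5/2)/(4/5) = 3.1250 s
robot in T_r: 2.5000·0.0600 = 0.1500 m
robot covers 2.5000·3.1250 − ½·0.8000·3.1250² = 3.9062 m while stopping
human over T_r+T_s: 1.2000·(0.0600+3.1250) = 3.8220 m
C+Z_d+Z_r = 0.2500+0.0000+0.0600 = 0.3100 m
sum ≈ 0.1500+3.9062+3.8220+0.3100 ≈ 8.1883 m = S ✓

v_R_max = 5/2 m/s = 2.5000 m/s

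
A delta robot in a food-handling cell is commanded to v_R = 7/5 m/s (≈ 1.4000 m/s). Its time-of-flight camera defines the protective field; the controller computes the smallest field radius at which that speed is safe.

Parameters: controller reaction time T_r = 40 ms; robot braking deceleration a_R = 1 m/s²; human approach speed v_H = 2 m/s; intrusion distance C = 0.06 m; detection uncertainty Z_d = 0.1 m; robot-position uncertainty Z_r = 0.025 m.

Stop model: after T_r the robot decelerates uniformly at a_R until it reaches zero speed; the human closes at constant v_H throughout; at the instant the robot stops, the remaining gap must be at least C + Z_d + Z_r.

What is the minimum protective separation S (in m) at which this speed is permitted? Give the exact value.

S_min = 4101/1000 m = 4.1010 m

stop time T_s = (7/5)/1 = 1.4000 s
reaction-phase robot travel = 1.4000·0.0400 = 0.0560 m
robot covers 1.4000·1.4000 − ½·1.0000·1.4000² = 0.9800 m while stopping
person approaches 2.0000·(0.0400+1.4000) = 2.8800 m
C+Z_d+Z_r = 0.0600+0.1000+0.0250 = 0.1850 m
S_min ≈ 0.0560+0.9800+2.8800+0.1850  ⇒  S_min = 4101/1000 m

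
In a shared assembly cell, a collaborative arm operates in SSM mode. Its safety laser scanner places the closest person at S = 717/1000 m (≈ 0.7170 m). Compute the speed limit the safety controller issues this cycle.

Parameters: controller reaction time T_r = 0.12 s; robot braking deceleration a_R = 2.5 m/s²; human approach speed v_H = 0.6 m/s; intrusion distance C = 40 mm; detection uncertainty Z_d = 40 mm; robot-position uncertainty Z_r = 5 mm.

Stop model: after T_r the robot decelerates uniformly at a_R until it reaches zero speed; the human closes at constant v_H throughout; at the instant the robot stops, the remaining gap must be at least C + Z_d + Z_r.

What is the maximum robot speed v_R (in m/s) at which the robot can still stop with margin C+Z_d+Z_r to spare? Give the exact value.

at the boundary: (1/5)·v² + (9/25)·v + (-14/25) = 0
  disc = (9/25)² − 4·(1/5)·(-14/25) = 361/625 ; √disc = 19/25
  v_R = (−(9/25) + 19/25) / (2·(1/5)) = 1 m/s
check:
T_s = v_R/a_R = 1/(5/2) = 0.4000 s
robot in T_r: 1.0000·0.1200 = 0.1200 m
braking distance = 1.0000²/(2·2.5000) = 0.2000 m
person approaches 0.6000·(0.1200+0.4000) = 0.3120 m
margins: 0.0400+0.0400+0.0050 = 0.0850 m
sum ≈ 0.1200+0.2000+0.3120+0.0850 ≈ 0.7170 m = S ✓

v_R_max = 1 m/s = 1.0000 m/s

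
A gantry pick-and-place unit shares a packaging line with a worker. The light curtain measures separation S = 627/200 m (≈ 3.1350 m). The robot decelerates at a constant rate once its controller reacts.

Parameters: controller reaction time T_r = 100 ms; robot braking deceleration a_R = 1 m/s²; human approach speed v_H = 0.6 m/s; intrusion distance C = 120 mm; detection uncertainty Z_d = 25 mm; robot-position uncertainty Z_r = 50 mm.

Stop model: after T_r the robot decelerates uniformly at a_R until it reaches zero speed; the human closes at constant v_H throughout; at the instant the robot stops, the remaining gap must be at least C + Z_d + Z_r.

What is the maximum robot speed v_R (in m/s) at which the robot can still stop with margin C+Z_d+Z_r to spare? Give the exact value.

at the boundary: (1/2)·v² + (7/10)·v + (-72/25) = 0
  disc = (7/10)² − 4·(1/2)·(-72/25) = 25/4 ; √disc = 5/2
  v_R = (−(7/10) + 5/2) / (2·(1/2)) = 9/5 m/s
check:
T_s = v_R/a_R = (9/5)/1 = 1.8000 s
robot covers v_R·T_r = 1.8000·0.1000 = 0.1800 m before braking
robot covers 1.8000·1.8000 − ½·1.0000·1.8000² = 1.6200 m while stopping
human over T_r+T_s: 0.6000·(0.1000+1.8000) = 1.1400 m
margins: 0.1200+0.0250+0.0500 = 0.1950 m
sum ≈ 0.1800+1.6200+1.1400+0.1950 ≈ 3.1350 m = S ✓

v_R_max = 9/5 m/s = 1.8000 m/s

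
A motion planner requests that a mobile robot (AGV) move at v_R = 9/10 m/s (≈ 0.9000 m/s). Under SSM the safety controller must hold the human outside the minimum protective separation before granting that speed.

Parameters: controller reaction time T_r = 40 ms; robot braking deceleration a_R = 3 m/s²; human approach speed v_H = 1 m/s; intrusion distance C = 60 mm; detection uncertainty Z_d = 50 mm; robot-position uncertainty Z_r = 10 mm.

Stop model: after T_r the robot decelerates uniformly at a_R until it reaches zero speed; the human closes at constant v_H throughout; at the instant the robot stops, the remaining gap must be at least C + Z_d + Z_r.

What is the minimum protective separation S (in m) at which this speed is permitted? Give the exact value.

S_min = 631/1000 m = 0.6310 m

braking lasts T_s = (9/10)/3 = 0.3000 s
robot covers v_R·T_r = 0.9000·0.0400 = 0.0360 m before braking
robot covers 0.9000·0.3000 − ½·3.0000·0.3000² = 0.1350 m while stopping
human over T_r+T_s: 1.0000·(0.0400+0.3000) = 0.3400 m
C+Z_d+Z_r = 0.0600+0.0500+0.0100 = 0.1200 m
S_min ≈ 0.0360+0.1350+0.3400+0.1200  ⇒  S_min = 631/1000 m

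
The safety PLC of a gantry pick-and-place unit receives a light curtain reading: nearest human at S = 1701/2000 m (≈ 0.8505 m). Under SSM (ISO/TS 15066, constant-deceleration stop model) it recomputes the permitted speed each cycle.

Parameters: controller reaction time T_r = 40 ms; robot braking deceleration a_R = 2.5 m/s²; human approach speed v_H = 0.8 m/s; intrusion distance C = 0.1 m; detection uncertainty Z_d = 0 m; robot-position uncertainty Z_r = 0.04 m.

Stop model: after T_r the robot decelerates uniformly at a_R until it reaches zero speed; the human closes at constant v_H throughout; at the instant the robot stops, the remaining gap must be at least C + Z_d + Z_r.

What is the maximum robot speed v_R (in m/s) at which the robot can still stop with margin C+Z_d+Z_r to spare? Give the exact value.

v_R_max = 23/20 m/s = 1.1500 m/s

at the boundary: (1/5)·v² + (9/25)·v + (-1357/2000) = 0
  disc = (9/25)² − 4·(1/5)·(-1357/2000) = 1681/2500 ; √disc = 41/50
  v_R = (−(9/25) + 41/50) / (2·(1/5)) = 23/20 m/s
check:
braking lasts T_s = (23/20)/(5/2) = 0.4600 s
robot covers v_R·T_r = 1.1500·0.0400 = 0.0460 m before braking
robot covers 1.1500·0.4600 − ½·2.5000·0.4600² = 0.2645 m while stopping
human over T_r+T_s: 0.8000·(0.0400+0.4600) = 0.4000 m
C+Z_d+Z_r = 0.1000+0.0000+0.0400 = 0.1400 m
sum ≈ 0.0460+0.2645+0.4000+0.1400 ≈ 0.8505 m = S ✓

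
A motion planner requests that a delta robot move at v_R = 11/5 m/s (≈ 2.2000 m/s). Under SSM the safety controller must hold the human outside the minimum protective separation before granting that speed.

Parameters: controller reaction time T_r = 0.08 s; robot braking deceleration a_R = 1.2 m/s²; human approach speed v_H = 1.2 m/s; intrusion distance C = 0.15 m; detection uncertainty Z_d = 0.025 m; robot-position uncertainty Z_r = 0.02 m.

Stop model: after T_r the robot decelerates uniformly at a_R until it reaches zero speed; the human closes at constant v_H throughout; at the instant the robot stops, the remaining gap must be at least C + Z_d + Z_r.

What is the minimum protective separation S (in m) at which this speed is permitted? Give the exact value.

stop time T_s = (11/5)/(6/5) = 1.8333 s
robot covers v_R·T_r = 2.2000·0.0800 = 0.1760 m before braking
robot covers 2.2000·1.8333 − ½·1.2000·1.8333² = 2.0167 m while stopping
person approaches 1.2000·(0.0800+1.8333) = 2.2960 m
C+Z_d+Z_r = 0.1500+0.0250+0.0200 = 0.1950 m
S_min ≈ 0.1760+2.0167+2.2960+0.1950  ⇒  S_min = 14051/3000 m

S_min = 14051/3000 m = 4.6837 m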